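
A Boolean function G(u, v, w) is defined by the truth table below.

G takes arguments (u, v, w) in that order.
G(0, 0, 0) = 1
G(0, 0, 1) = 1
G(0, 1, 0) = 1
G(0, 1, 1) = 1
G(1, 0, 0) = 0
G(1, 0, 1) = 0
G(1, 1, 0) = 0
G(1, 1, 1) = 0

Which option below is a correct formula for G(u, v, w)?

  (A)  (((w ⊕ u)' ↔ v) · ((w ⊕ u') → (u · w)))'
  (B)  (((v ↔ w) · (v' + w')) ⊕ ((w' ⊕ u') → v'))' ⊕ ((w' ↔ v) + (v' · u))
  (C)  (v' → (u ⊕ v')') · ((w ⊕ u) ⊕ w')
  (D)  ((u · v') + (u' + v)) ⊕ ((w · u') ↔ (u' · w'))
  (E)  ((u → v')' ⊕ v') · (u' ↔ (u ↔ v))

D

(A) disagrees with G on (0,0,1) (formula → 0, table → 1); rule it out.
(B) disagrees with G on (1,0,1) (formula → 1, table → 0); rule it out.
(C) disagrees with G on (0,0,0) (formula → 0, table → 1); rule it out.
(E) disagrees with G on (0,1,0) (formula → 0, table → 1); rule it out.
That leaves (D). Evaluating it on every row reproduces the table of G exactly.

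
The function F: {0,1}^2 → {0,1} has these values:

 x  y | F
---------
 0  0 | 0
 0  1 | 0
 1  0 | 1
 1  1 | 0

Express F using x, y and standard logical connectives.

F(x, y) = x and not y

F is 1 on exactly one input, (1,0), whose minterm is x·¬y. So F is just that conjunction.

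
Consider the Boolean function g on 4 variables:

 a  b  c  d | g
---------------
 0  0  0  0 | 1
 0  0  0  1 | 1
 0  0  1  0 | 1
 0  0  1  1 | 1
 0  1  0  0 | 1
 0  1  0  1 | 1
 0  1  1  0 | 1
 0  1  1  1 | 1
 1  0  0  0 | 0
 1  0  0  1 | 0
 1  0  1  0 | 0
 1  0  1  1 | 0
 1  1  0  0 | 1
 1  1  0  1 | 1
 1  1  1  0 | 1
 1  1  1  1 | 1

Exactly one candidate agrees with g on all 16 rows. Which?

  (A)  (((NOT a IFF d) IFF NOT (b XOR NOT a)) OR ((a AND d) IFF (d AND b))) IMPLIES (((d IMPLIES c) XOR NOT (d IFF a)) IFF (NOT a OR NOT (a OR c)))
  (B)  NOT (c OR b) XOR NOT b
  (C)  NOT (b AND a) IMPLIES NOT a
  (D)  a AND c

(A) disagrees with g on (0,0,1,1) (formula → 0, table → 1); rule it out.
(B) disagrees with g on (0,0,0,0) (formula → 0, table → 1); rule it out.
(D) disagrees with g on (0,0,0,0) (formula → 0, table → 1); rule it out.
(C) is the remaining candidate, and it agrees with g on all 16 inputs.

C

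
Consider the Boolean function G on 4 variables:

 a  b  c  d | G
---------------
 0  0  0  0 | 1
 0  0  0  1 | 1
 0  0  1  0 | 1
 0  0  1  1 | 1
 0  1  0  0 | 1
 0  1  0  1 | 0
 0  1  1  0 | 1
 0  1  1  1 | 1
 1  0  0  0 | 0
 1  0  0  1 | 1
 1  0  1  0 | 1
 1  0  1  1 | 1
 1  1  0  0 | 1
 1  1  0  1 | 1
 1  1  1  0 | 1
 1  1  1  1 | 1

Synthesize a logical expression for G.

G(a, b, c, d) = ~((((~a & b) & ~c) & d) | (((a & ~b) & ~c) & ~d))

There are just 2 zero rows: (0,1,0,1), (1,0,0,0). Their minterms are ¬a·b·¬c·d, a·¬b·¬c·¬d; the OR of those covers precisely the 0-outputs, and negating it yields G.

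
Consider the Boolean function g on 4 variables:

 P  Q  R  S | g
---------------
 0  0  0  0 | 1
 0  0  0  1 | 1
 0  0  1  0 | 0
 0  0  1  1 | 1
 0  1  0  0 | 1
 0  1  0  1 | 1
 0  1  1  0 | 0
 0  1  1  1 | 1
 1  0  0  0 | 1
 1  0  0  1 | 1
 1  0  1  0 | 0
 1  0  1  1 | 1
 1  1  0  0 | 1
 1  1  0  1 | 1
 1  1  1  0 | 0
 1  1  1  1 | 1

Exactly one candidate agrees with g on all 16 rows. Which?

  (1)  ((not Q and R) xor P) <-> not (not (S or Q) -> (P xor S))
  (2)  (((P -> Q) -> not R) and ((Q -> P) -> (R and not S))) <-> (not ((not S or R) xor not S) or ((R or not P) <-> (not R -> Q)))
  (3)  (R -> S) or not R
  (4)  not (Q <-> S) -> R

3

(1) fails at (0,0,0,0): the formula yields 0, g is 1.
(2) fails at (0,0,0,0): the formula yields 0, g is 1.
(4) fails at (0,0,0,1): the formula yields 0, g is 1.
Only (3) survives; checking it on all 16 rows confirms it matches g.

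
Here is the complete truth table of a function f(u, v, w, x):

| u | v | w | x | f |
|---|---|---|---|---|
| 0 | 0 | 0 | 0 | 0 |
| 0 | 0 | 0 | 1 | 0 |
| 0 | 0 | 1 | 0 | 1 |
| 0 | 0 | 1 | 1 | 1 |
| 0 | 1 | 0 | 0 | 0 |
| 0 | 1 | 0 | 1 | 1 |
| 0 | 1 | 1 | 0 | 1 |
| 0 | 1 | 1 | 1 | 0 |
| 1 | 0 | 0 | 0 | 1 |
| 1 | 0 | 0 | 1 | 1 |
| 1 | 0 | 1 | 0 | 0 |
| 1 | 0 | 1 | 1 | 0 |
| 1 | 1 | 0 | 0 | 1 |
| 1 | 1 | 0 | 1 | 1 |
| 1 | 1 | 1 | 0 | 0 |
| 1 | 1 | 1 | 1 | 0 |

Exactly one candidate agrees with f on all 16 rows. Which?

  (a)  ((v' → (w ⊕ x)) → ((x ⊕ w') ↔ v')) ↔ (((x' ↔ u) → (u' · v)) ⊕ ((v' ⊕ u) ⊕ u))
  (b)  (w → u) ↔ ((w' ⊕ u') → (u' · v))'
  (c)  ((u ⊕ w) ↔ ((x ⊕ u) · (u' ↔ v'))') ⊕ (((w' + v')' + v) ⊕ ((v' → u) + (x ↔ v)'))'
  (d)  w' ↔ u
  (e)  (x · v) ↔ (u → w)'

(b) disagrees with f on (0,0,1,0) (formula → 0, table → 1); rule it out.
(c) disagrees with f on (0,0,0,0) (formula → 1, table → 0); rule it out.
(d) disagrees with f on (0,1,0,1) (formula → 0, table → 1); rule it out.
(e) disagrees with f on (0,0,0,0) (formula → 1, table → 0); rule it out.
(a) is the remaining candidate, and it agrees with f on all 16 inputs.

a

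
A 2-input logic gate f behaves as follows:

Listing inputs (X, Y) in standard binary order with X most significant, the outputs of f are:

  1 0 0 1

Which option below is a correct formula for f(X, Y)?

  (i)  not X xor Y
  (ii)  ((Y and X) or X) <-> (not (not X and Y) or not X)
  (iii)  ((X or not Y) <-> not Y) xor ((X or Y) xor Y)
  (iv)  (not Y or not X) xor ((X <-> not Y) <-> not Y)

i

(ii) disagrees with f on (0,0) (formula → 0, table → 1); rule it out.
(iii) disagrees with f on (0,1) (formula → 1, table → 0); rule it out.
(iv) disagrees with f on (0,1) (formula → 1, table → 0); rule it out.
(i) is the remaining candidate, and it agrees with f on all 4 inputs.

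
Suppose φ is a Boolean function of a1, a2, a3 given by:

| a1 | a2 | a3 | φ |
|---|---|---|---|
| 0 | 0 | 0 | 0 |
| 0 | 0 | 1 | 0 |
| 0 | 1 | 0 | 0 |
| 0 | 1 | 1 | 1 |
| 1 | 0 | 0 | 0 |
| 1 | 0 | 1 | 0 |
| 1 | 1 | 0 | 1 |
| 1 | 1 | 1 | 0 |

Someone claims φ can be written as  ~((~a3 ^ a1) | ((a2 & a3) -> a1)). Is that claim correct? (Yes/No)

Check the formula against φ row by row:
  a1=0, a2=0, a3=0: formula gives 0, φ = 0 ✓
  a1=0, a2=0, a3=1: formula gives 0, φ = 0 ✓
  a1=0, a2=1, a3=0: formula gives 0, φ = 0 ✓
  a1=0, a2=1, a3=1: formula gives 1, φ = 1 ✓
  a1=1, a2=0, a3=0: formula gives 0, φ = 0 ✓
  …
  a1=1, a2=1, a3=0: formula gives 0, but φ = 1 ✗
A single disagreement suffices: at (1,1,0) they differ, so the formula does not compute φ.

No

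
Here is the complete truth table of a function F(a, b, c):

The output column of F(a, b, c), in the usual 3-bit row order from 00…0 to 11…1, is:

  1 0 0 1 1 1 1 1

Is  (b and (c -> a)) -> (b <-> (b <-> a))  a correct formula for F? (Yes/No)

Test each input against both F and the formula:
  a=0, b=0, c=0: formula gives 1, F = 1 ✓
  a=0, b=0, c=1: formula gives 1, but F = 0 ✗
A single disagreement suffices: at (0,0,1) they differ, so the formula does not compute F.

No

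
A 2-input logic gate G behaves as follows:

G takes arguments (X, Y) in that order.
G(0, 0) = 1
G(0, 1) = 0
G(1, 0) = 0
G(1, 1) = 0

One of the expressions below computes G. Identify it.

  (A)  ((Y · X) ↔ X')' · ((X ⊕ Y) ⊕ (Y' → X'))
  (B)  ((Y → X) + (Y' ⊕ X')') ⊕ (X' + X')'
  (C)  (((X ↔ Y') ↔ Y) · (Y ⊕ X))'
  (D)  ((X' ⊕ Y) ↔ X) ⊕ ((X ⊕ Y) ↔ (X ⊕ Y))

(A): at (1,1) it gives 1, but G = 0 — eliminated.
(C): at (1,0) it gives 1, but G = 0 — eliminated.
(D): at (1,0) it gives 1, but G = 0 — eliminated.
That leaves (B). Evaluating it on every row reproduces the table of G exactly.

B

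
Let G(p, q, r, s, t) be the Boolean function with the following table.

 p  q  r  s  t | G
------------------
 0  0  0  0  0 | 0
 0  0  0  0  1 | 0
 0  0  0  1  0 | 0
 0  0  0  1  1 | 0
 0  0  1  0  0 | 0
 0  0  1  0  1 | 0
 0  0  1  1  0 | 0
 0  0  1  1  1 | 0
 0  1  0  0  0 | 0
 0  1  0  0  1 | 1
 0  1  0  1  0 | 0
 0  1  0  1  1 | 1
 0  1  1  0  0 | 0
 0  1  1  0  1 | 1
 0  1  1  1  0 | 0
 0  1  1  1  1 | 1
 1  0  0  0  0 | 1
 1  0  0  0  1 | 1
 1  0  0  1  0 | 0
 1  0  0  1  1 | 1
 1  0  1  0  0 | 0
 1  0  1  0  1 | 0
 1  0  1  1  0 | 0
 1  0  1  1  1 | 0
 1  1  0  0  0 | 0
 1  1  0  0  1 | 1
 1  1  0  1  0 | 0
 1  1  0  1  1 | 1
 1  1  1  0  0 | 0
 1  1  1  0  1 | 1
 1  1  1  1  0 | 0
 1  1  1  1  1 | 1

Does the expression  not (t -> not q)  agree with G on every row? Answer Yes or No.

Check the formula against G row by row:
  p=0, q=0, r=0, s=0, t=0: formula gives 0, G = 0 ✓
  p=0, q=0, r=0, s=0, t=1: formula gives 0, G = 0 ✓
  p=0, q=0, r=0, s=1, t=0: formula gives 0, G = 0 ✓
  p=0, q=0, r=0, s=1, t=1: formula gives 0, G = 0 ✓
  …
  p=1, q=0, r=0, s=0, t=0: formula gives 0, but G = 1 ✗
Since they disagree at (1,0,0,0,0), the expression is not a correct formula for G.

No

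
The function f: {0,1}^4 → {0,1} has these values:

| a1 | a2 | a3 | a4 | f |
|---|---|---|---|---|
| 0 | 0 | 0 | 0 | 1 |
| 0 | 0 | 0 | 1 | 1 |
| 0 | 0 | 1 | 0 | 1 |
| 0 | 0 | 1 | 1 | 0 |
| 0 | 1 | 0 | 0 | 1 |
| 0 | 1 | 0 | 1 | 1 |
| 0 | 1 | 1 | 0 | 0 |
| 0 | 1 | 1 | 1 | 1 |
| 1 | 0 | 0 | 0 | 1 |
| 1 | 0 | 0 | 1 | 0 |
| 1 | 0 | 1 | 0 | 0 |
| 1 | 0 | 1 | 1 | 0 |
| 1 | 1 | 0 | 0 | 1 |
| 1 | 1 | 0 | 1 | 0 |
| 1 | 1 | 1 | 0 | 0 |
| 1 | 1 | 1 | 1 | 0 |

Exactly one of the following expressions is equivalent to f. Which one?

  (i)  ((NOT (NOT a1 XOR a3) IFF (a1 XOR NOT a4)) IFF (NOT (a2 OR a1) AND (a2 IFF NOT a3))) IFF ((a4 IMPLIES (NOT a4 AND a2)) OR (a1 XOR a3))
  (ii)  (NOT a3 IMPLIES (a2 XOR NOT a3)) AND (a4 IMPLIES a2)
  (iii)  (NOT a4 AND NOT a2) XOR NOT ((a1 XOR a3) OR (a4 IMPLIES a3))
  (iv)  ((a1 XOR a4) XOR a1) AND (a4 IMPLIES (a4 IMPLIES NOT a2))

(ii) fails at (0,0,0,1): the formula yields 0, f is 1.
(iii) fails at (0,1,0,0): the formula yields 0, f is 1.
(iv) fails at (0,0,0,0): the formula yields 0, f is 1.
That leaves (i). Evaluating it on every row reproduces the table of f exactly.

i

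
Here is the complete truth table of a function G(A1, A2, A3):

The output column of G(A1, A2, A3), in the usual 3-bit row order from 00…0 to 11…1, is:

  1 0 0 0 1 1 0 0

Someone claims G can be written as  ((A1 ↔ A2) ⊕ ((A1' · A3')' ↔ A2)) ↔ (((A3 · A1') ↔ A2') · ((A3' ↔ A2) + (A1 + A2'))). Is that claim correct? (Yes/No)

Check the formula against G row by row:
  A1=0, A2=0, A3=0: formula gives 1, G = 1 ✓
  A1=0, A2=0, A3=1: formula gives 1, but G = 0 ✗
A single disagreement suffices: at (0,0,1) they differ, so the formula does not compute G.

No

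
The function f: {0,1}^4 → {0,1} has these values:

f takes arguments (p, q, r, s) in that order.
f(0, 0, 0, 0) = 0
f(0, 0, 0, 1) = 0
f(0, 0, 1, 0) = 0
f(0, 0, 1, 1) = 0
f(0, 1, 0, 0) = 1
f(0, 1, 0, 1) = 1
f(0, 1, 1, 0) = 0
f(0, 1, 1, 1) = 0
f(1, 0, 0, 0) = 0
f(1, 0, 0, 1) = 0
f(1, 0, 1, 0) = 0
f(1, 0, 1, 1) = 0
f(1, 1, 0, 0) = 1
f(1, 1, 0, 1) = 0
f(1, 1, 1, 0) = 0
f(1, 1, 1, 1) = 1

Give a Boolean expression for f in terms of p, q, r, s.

f=1 on 4 inputs: (0,1,0,0), (0,1,0,1), (1,1,0,0), (1,1,1,1). Reading each as a conjunction of literals (¬p·q·¬r·¬s, ¬p·q·¬r·s, p·q·¬r·¬s, p·q·r·s) and taking the OR gives the canonical DNF.

f(p, q, r, s) = (((((not p and q) and not r) and not s) or (((not p and q) and not r) and s)) or (((p and q) and not r) and not s)) or (((p and q) and r) and s)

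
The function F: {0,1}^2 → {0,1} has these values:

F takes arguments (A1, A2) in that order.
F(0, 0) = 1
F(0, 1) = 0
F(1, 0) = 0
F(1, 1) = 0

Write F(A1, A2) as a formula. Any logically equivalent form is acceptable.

The output is 1 only when every input is 0 — NOR of all inputs.

F(A1, A2) = (A1 + A2)'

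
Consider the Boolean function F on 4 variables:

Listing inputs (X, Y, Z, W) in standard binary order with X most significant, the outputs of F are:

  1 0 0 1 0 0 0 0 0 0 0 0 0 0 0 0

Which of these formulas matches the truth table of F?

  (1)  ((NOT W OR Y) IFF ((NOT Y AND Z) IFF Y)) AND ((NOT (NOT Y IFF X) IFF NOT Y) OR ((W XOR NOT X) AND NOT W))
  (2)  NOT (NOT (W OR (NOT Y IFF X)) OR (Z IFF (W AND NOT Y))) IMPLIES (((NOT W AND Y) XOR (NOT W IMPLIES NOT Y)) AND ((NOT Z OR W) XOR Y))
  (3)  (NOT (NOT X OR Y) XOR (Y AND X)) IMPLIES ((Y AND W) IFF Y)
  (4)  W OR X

(2) disagrees with F on (0,0,0,1) (formula → 1, table → 0); rule it out.
(3) disagrees with F on (0,0,0,1) (formula → 1, table → 0); rule it out.
(4) disagrees with F on (0,0,0,0) (formula → 0, table → 1); rule it out.
(1) is the remaining candidate, and it agrees with F on all 16 inputs.

1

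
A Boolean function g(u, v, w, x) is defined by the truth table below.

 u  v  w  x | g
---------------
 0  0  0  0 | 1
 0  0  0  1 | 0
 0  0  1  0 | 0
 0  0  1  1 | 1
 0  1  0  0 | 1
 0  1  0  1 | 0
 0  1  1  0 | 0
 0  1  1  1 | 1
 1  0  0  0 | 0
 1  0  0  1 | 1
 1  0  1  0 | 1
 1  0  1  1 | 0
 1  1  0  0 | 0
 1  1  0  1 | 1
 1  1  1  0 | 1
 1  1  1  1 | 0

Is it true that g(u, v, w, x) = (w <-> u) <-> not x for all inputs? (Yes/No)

Check the formula against g row by row:
  u=0, v=0, w=0, x=0: formula gives 1, g = 1 ✓
  u=0, v=0, w=0, x=1: formula gives 0, g = 0 ✓
  u=0, v=0, w=1, x=0: formula gives 0, g = 0 ✓
  u=0, v=0, w=1, x=1: formula gives 1, g = 1 ✓
  … (the remaining 12 rows also agree.)
All 16 rows match — the expression computes g exactly.

Yes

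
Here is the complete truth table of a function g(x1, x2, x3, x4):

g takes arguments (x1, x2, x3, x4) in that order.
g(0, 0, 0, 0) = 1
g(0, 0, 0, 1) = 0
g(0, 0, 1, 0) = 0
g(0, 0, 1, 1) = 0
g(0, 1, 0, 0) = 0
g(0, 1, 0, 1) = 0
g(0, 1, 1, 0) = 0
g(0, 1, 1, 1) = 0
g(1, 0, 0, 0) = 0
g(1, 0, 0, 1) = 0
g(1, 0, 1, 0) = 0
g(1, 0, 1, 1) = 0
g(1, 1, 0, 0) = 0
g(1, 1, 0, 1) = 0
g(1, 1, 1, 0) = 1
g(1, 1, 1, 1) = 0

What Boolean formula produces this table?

g(x1, x2, x3, x4) = (((x1' · x2') · x3') · x4') + (((x1 · x2) · x3) · x4')

g=1 on 2 inputs: (0,0,0,0), (1,1,1,0). Reading each as a conjunction of literals (¬x1·¬x2·¬x3·¬x4, x1·x2·x3·¬x4) and taking the OR gives the canonical DNF.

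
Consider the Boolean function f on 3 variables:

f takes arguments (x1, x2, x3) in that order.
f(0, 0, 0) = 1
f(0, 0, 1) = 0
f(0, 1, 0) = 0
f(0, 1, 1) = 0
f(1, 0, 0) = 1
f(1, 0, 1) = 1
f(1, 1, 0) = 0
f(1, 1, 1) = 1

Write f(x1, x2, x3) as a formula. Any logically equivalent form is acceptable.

f(x1, x2, x3) = ((((not x1 and not x2) and not x3) or ((x1 and not x2) and not x3)) or ((x1 and not x2) and x3)) or ((x1 and x2) and x3)

f=1 on 4 inputs: (0,0,0), (1,0,0), (1,0,1), (1,1,1). Reading each as a conjunction of literals (¬x1·¬x2·¬x3, x1·¬x2·¬x3, x1·¬x2·x3, x1·x2·x3) and taking the OR gives the canonical DNF.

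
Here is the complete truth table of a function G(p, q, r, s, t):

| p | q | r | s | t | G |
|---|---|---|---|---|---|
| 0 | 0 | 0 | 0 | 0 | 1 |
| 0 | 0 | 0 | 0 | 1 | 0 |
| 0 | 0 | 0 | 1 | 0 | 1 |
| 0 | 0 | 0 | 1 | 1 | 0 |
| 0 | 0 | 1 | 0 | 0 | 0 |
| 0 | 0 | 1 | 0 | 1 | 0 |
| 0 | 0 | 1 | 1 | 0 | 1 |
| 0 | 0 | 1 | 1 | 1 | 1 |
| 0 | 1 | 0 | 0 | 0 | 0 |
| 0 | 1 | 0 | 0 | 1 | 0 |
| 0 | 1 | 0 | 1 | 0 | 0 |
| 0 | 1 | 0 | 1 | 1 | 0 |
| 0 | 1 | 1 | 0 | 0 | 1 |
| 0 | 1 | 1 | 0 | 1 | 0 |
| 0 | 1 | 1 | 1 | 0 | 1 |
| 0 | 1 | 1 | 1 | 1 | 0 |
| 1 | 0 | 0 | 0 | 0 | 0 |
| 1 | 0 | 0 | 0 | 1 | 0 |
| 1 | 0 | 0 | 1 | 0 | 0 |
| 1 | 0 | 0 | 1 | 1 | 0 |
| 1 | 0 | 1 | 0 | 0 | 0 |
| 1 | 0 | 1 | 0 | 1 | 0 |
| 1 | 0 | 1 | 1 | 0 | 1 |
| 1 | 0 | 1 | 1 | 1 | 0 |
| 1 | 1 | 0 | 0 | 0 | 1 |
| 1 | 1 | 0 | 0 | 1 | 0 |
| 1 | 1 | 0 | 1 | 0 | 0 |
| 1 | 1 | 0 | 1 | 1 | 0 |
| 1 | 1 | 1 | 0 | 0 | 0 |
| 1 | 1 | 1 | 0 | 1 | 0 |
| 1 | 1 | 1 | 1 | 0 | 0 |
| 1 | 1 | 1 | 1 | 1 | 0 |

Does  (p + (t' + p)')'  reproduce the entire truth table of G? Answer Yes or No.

Evaluate (p + (t' + p)')' on each row and compare to G:
  p=0, q=0, r=0, s=0, t=0: formula gives 1, G = 1 ✓
  p=0, q=0, r=0, s=0, t=1: formula gives 0, G = 0 ✓
  p=0, q=0, r=0, s=1, t=0: formula gives 1, G = 1 ✓
  p=0, q=0, r=0, s=1, t=1: formula gives 0, G = 0 ✓
  p=0, q=0, r=1, s=0, t=0: formula gives 1, but G = 0 ✗
Since they disagree at (0,0,1,0,0), the expression is not a correct formula for G.

No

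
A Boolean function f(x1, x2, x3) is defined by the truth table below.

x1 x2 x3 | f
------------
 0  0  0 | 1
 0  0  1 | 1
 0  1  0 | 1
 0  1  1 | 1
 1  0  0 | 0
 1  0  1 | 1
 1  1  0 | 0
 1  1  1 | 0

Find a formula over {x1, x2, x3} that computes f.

The 0-rows are (1,0,0), (1,1,0), (1,1,1). Take each as a conjunction (x1·¬x2·¬x3, x1·x2·¬x3, x1·x2·x3), form their disjunction, and complement — that gives a formula that is 1 everywhere f is.

f(x1, x2, x3) = ((((x1 · x2') · x3') + ((x1 · x2) · x3')) + ((x1 · x2) · x3))'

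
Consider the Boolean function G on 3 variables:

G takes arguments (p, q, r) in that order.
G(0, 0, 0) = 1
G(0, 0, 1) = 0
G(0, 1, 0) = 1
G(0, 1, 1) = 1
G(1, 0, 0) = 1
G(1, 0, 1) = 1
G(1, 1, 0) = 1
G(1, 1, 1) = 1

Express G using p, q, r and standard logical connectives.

G(p, q, r) = not ((not p and not q) and r)

Only row (0,0,1) gives 0. So G is 1 everywhere except there — the complement of the minterm ¬p·¬q·r.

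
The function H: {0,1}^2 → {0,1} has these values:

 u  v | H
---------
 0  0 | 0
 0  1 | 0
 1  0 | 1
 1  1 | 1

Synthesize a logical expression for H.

The output simply equals u.

H(u, v) = u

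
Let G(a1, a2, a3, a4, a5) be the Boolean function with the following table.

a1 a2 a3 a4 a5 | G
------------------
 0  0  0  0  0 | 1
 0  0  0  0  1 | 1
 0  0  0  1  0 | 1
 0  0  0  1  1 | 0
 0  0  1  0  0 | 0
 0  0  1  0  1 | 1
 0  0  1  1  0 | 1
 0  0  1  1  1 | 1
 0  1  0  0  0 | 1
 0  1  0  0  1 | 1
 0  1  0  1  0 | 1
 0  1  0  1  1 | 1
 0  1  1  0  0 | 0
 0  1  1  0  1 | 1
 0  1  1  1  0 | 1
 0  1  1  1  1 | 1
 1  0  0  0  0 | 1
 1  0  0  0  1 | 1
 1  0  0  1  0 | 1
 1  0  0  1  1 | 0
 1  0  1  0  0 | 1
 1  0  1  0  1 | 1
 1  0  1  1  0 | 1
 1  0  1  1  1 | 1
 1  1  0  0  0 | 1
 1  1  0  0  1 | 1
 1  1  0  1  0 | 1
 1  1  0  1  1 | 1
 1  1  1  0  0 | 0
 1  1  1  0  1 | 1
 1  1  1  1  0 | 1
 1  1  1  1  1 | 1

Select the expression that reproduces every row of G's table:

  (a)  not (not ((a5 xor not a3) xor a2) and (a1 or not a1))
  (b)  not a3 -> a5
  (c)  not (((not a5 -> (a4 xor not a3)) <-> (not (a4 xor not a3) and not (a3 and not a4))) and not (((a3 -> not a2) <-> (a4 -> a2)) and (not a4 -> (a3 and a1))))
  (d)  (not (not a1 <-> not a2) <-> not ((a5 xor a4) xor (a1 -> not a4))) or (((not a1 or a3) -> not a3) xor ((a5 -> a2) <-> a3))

(a) fails at (0,0,0,0,1): the formula yields 0, G is 1.
(b) fails at (0,0,0,0,0): the formula yields 0, G is 1.
(d) fails at (0,0,0,0,1): the formula yields 0, G is 1.
Only (c) survives; checking it on all 32 rows confirms it matches G.

c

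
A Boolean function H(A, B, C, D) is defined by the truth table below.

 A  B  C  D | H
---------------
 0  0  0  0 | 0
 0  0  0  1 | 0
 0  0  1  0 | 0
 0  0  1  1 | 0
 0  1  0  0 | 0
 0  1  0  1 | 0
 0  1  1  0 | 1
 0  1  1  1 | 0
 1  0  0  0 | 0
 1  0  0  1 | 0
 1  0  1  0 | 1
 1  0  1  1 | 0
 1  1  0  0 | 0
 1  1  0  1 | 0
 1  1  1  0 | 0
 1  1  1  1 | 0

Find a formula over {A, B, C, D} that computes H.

H=1 on 2 inputs: (0,1,1,0), (1,0,1,0). Reading each as a conjunction of literals (¬A·B·C·¬D, A·¬B·C·¬D) and taking the OR gives the canonical DNF.

H(A, B, C, D) = (((not A and B) and C) and not D) or (((A and not B) and C) and not D)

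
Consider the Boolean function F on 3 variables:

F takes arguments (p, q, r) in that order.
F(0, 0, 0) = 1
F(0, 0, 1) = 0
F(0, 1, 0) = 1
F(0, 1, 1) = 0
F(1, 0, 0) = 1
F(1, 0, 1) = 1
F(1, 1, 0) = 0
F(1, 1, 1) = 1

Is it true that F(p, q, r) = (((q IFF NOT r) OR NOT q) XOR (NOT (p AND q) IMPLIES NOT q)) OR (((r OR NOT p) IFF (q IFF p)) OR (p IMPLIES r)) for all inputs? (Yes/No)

Evaluate (((q IFF NOT r) OR NOT q) XOR (NOT (p AND q) IMPLIES NOT q)) OR (((r OR NOT p) IFF (q IFF p)) OR (p IMPLIES r)) on each row and compare to F:
  p=0, q=0, r=0: formula gives 1, F = 1 ✓
  p=0, q=0, r=1: formula gives 1, but F = 0 ✗
Row (0,0,1) is a counterexample, so the formula is not equivalent to F.

No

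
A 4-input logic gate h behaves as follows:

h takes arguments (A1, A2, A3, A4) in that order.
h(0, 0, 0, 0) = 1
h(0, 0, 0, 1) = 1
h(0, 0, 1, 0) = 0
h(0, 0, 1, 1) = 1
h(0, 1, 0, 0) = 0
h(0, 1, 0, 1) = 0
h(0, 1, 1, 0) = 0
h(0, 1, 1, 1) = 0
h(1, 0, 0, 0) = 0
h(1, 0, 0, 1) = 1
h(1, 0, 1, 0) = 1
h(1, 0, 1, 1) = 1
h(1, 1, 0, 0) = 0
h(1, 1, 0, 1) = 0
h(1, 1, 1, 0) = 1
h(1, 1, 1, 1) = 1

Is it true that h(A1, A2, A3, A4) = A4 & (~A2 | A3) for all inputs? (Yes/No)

Check the formula against h row by row:
  A1=0, A2=0, A3=0, A4=0: formula gives 0, but h = 1 ✗
Since they disagree at (0,0,0,0), the expression is not a correct formula for h.

No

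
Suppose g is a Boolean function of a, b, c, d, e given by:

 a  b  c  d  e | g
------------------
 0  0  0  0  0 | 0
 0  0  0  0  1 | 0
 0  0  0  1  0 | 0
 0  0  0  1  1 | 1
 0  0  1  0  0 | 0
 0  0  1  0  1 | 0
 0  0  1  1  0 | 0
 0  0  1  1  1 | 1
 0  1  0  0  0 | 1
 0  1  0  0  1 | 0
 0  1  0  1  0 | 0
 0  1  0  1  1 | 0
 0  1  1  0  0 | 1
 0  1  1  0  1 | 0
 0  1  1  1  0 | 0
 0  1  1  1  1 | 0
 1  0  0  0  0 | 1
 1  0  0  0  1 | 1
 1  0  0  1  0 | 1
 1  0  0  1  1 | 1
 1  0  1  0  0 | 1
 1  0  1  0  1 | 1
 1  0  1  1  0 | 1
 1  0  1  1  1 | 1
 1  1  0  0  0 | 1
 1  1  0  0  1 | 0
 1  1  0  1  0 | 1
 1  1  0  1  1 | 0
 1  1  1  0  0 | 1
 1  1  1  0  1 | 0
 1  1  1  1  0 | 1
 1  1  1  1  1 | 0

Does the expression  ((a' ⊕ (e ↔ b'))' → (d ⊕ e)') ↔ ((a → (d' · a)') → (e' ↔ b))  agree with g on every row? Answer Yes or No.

Check the formula against g row by row:
  a=0, b=0, c=0, d=0, e=0: formula gives 0, g = 0 ✓
  a=0, b=0, c=0, d=0, e=1: formula gives 0, g = 0 ✓
  a=0, b=0, c=0, d=1, e=0: formula gives 0, g = 0 ✓
  a=0, b=0, c=0, d=1, e=1: formula gives 1, g = 1 ✓
  … (the remaining 28 rows also agree.)
No disagreement on any input; they are logically equivalent.

Yes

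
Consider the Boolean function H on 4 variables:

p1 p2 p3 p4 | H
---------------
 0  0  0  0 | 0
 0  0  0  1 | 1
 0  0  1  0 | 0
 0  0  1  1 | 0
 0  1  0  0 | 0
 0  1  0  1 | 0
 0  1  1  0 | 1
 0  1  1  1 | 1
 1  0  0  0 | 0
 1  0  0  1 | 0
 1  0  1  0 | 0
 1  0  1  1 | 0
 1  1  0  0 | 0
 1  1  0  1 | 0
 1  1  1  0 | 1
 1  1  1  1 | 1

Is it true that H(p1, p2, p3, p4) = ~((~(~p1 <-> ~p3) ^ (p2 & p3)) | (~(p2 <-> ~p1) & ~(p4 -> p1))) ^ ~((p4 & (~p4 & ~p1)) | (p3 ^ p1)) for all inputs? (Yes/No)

Check the formula against H row by row:
  p1=0, p2=0, p3=0, p4=0: formula gives 0, H = 0 ✓
  p1=0, p2=0, p3=0, p4=1: formula gives 1, H = 1 ✓
  p1=0, p2=0, p3=1, p4=0: formula gives 0, H = 0 ✓
  p1=0, p2=0, p3=1, p4=1: formula gives 0, H = 0 ✓
  … (the remaining 12 rows also agree.)
No disagreement on any input; they are logically equivalent.

Yes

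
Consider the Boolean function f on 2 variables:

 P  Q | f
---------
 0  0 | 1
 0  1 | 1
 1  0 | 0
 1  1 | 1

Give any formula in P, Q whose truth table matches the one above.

Only row (1,0) gives 0. So f is 1 everywhere except there — the complement of the minterm P·¬Q.

f(P, Q) = not (P and not Q)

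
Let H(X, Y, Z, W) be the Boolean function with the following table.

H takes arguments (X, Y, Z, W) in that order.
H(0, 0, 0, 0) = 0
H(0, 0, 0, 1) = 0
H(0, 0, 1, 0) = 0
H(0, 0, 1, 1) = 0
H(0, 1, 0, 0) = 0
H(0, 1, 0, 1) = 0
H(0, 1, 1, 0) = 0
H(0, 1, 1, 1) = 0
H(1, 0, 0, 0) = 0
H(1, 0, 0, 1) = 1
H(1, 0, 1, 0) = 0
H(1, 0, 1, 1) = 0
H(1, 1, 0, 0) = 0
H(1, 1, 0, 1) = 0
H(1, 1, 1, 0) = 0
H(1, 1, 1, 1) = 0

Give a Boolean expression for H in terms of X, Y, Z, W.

Only row (1,0,0,1) gives 1. That row's minterm X·¬Y·¬Z·W is H directly.

H(X, Y, Z, W) = ((X and not Y) and not Z) and W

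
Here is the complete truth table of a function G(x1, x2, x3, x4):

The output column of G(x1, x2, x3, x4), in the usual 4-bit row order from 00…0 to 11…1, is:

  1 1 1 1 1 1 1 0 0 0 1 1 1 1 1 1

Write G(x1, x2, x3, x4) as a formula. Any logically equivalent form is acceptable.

G(x1, x2, x3, x4) = not (((((not x1 and x2) and x3) and x4) or (((x1 and not x2) and not x3) and not x4)) or (((x1 and not x2) and not x3) and x4))

G is 0 on only 3 rows — (0,1,1,1), (1,0,0,0), (1,0,0,1). Writing each as a minterm (¬x1·x2·x3·x4, x1·¬x2·¬x3·¬x4, x1·¬x2·¬x3·x4) and OR-ing them characterizes exactly where G=0, so G is the negation of that disjunction.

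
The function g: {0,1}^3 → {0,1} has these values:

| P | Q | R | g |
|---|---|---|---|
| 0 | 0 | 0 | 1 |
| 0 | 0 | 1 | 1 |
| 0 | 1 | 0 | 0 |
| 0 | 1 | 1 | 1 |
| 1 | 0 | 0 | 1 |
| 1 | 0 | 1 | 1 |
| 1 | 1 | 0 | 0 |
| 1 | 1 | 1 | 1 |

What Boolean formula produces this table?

g(P, Q, R) = (((P' · Q) · R') + ((P · Q) · R'))'

There are just 2 zero rows: (0,1,0), (1,1,0). Their minterms are ¬P·Q·¬R, P·Q·¬R; the OR of those covers precisely the 0-outputs, and negating it yields g.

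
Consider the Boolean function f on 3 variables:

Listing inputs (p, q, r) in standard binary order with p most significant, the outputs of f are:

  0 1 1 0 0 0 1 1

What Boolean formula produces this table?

f=1 on 4 inputs: (0,0,1), (0,1,0), (1,1,0), (1,1,1). Reading each as a conjunction of literals (¬p·¬q·r, ¬p·q·¬r, p·q·¬r, p·q·r) and taking the OR gives the canonical DNF.

f(p, q, r) = ((((¬p ∧ ¬q) ∧ r) ∨ ((¬p ∧ q) ∧ ¬r)) ∨ ((p ∧ q) ∧ ¬r)) ∨ ((p ∧ q) ∧ r)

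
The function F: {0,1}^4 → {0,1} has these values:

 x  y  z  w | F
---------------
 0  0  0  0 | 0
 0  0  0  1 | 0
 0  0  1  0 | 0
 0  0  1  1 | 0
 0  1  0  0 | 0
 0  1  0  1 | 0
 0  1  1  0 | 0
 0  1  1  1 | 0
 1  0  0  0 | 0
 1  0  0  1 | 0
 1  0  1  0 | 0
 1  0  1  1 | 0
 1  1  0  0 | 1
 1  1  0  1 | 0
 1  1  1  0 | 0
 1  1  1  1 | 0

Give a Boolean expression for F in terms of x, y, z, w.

Only row (1,1,0,0) gives 1. That row's minterm x·y·¬z·¬w is F directly.

F(x, y, z, w) = ((x & y) & ~z) & ~w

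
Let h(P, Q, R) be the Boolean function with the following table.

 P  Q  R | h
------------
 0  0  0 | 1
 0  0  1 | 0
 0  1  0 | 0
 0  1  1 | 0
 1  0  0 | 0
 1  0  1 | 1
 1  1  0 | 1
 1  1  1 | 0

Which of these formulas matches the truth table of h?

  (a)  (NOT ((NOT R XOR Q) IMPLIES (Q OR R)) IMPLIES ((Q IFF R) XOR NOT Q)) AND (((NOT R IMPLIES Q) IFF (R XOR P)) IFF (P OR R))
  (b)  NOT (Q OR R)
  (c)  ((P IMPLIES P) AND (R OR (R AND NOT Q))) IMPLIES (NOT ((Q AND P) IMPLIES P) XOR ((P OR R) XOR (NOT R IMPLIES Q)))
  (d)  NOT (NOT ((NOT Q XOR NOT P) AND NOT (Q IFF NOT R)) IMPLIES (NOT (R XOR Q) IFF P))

d

(a) fails at (0,0,0): the formula yields 0, h is 1.
(b) fails at (1,0,0): the formula yields 1, h is 0.
(c) fails at (0,1,0): the formula yields 1, h is 0.
(d) is the remaining candidate, and it agrees with h on all 8 inputs.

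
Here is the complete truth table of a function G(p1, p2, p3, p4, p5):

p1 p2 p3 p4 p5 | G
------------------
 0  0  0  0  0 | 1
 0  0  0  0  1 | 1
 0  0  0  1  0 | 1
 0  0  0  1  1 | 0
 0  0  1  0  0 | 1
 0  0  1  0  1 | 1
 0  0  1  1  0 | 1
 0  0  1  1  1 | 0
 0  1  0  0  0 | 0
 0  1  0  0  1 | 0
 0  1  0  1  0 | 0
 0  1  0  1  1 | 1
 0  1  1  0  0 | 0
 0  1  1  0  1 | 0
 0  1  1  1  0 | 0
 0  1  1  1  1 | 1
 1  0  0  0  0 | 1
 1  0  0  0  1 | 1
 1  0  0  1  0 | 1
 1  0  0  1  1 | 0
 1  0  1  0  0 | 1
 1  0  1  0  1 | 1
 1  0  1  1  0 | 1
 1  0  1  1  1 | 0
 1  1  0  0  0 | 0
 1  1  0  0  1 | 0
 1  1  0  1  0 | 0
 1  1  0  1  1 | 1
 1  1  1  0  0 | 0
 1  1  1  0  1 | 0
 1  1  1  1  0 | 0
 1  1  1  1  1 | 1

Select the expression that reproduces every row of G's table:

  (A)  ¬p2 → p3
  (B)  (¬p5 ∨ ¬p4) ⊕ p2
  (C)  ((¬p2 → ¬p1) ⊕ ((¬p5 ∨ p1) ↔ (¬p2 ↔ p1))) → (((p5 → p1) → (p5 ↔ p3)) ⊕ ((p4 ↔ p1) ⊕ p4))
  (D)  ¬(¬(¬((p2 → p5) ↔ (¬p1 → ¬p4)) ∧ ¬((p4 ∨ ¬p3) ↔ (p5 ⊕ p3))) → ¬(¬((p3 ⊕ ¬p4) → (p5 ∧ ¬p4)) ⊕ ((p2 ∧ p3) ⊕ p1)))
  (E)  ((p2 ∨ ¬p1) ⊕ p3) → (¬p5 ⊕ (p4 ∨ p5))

(A): at (0,0,0,0,0) it gives 0, but G = 1 — eliminated.
(C): at (0,0,0,0,0) it gives 0, but G = 1 — eliminated.
(D): at (0,0,0,0,1) it gives 0, but G = 1 — eliminated.
(E): at (0,0,0,1,0) it gives 0, but G = 1 — eliminated.
(B) is the remaining candidate, and it agrees with G on all 32 inputs.

B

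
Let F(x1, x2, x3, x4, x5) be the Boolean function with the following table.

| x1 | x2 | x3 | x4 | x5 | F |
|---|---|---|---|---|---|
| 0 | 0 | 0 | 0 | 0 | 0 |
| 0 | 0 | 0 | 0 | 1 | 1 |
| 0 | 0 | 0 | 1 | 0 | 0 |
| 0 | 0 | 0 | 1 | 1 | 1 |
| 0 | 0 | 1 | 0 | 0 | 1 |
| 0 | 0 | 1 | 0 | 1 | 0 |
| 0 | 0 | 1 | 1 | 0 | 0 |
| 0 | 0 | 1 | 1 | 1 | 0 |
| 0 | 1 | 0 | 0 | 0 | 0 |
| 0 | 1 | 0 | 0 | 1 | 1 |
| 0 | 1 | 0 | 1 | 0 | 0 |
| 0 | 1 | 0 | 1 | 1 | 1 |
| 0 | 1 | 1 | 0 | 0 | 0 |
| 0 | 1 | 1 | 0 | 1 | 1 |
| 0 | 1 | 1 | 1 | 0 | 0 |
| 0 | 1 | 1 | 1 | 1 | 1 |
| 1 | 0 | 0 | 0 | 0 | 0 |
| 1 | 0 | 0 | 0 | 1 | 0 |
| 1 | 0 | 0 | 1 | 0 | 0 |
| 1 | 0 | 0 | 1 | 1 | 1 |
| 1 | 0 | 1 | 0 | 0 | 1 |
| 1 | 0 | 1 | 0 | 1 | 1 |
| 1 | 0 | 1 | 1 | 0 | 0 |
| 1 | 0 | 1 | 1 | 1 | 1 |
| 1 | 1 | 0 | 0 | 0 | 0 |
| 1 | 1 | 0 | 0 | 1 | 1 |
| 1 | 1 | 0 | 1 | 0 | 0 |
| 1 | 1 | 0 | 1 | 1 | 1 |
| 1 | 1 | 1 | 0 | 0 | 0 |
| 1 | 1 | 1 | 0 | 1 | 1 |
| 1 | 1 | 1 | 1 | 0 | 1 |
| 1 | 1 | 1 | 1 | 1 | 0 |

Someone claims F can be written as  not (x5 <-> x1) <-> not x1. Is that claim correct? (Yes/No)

No

Test each input against both F and the formula:
  x1=0, x2=0, x3=0, x4=0, x5=0: formula gives 0, F = 0 ✓
  x1=0, x2=0, x3=0, x4=0, x5=1: formula gives 1, F = 1 ✓
  x1=0, x2=0, x3=0, x4=1, x5=0: formula gives 0, F = 0 ✓
  x1=0, x2=0, x3=0, x4=1, x5=1: formula gives 1, F = 1 ✓
  x1=0, x2=0, x3=1, x4=0, x5=0: formula gives 0, but F = 1 ✗
Since they disagree at (0,0,1,0,0), the expression is not a correct formula for F.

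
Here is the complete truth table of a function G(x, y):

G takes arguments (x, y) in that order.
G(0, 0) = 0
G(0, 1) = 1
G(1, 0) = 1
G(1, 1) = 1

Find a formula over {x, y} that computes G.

G(x, y) = x | y

The output is 1 whenever at least one input is 1 — the OR of all inputs.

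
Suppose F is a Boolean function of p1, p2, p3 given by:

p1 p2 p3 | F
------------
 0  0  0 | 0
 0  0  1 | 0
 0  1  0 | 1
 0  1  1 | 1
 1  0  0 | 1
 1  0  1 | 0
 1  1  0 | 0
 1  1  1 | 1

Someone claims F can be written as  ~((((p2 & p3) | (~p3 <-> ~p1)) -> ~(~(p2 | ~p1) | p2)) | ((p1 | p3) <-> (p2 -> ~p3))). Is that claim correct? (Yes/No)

Evaluate ~((((p2 & p3) | (~p3 <-> ~p1)) -> ~(~(p2 | ~p1) | p2)) | ((p1 | p3) <-> (p2 -> ~p3))) on each row and compare to F:
  p1=0, p2=0, p3=0: formula gives 0, F = 0 ✓
  p1=0, p2=0, p3=1: formula gives 0, F = 0 ✓
  p1=0, p2=1, p3=0: formula gives 1, F = 1 ✓
  p1=0, p2=1, p3=1: formula gives 1, F = 1 ✓
  p1=1, p2=0, p3=0: formula gives 0, but F = 1 ✗
A single disagreement suffices: at (1,0,0) they differ, so the formula does not compute F.

No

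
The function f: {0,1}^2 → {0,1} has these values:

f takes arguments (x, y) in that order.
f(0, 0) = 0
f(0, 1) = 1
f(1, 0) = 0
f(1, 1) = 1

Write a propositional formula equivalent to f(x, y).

The output simply equals y.

f(x, y) = y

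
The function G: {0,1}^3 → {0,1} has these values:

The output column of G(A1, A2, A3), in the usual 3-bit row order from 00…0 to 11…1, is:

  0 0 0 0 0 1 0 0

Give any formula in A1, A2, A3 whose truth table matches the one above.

Only row (1,0,1) gives 1. That row's minterm A1·¬A2·A3 is G directly.

G(A1, A2, A3) = (A1 · A2') · A3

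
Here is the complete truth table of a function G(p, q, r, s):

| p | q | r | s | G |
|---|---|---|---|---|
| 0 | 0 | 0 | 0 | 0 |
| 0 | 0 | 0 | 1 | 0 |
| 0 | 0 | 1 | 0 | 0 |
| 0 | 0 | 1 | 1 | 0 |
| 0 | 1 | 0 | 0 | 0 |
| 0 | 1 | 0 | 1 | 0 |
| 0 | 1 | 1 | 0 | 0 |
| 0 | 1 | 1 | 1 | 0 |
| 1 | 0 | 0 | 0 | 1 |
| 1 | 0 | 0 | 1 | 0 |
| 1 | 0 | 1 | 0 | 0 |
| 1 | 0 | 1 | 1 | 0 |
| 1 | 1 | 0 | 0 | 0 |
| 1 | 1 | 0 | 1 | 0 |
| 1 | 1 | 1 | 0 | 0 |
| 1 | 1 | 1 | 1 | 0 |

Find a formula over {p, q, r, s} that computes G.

G(p, q, r, s) = ((p ∧ ¬q) ∧ ¬r) ∧ ¬s

Only row (1,0,0,0) gives 1. That row's minterm p·¬q·¬r·¬s is G directly.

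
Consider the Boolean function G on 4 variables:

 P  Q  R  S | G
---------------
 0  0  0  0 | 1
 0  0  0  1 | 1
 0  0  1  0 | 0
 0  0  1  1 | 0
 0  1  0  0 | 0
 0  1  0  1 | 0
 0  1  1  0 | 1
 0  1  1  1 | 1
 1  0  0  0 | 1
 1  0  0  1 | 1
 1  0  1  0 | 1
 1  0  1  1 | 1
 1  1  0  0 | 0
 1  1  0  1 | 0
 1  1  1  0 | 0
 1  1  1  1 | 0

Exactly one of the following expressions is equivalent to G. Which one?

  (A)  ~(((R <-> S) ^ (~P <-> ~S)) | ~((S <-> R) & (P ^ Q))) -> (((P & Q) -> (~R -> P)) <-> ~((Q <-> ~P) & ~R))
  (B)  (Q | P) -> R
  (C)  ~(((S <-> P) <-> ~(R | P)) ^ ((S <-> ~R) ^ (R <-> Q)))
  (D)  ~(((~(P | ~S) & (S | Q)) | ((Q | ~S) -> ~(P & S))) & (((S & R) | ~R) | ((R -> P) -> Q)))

(A) disagrees with G on (0,0,1,0) (formula → 1, table → 0); rule it out.
(B) disagrees with G on (0,0,1,0) (formula → 1, table → 0); rule it out.
(D) disagrees with G on (0,0,0,0) (formula → 0, table → 1); rule it out.
That leaves (C). Evaluating it on every row reproduces the table of G exactly.

C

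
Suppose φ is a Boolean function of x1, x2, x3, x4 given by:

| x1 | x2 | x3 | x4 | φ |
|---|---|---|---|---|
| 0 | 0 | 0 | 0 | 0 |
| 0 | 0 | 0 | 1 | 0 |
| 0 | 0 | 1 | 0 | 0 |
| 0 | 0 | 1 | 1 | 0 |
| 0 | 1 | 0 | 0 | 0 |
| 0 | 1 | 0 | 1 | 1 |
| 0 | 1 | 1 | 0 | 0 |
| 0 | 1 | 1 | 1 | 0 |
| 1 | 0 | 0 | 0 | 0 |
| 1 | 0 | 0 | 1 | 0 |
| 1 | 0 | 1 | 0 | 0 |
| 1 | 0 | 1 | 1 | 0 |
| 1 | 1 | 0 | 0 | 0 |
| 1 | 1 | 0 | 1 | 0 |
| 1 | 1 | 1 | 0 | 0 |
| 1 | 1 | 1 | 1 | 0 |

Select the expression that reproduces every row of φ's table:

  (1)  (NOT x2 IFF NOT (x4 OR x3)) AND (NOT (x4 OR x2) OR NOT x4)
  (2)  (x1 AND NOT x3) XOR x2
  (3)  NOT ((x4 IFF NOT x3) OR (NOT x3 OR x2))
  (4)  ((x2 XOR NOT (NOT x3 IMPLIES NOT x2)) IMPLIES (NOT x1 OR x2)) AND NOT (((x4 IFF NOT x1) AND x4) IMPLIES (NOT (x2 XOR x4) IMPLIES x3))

(1): at (0,0,0,0) it gives 1, but φ = 0 — eliminated.
(2): at (0,1,0,0) it gives 1, but φ = 0 — eliminated.
(3): at (0,0,1,1) it gives 1, but φ = 0 — eliminated.
(4) is the remaining candidate, and it agrees with φ on all 16 inputs.

4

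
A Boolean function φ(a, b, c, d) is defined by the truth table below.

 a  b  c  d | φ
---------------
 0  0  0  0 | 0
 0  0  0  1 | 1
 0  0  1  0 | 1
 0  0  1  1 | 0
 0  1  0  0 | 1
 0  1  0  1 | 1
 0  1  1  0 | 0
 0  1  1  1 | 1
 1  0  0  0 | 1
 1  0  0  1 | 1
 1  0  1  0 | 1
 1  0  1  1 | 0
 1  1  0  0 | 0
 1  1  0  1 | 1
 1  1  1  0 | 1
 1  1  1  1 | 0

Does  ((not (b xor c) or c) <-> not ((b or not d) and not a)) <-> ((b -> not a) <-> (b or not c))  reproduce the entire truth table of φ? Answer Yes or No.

No

Test each input against both φ and the formula:
  a=0, b=0, c=0, d=0: formula gives 0, φ = 0 ✓
  a=0, b=0, c=0, d=1: formula gives 1, φ = 1 ✓
  a=0, b=0, c=1, d=0: formula gives 1, φ = 1 ✓
  a=0, b=0, c=1, d=1: formula gives 0, φ = 0 ✓
  …
  a=0, b=1, c=1, d=1: formula gives 0, but φ = 1 ✗
A single disagreement suffices: at (0,1,1,1) they differ, so the formula does not compute φ.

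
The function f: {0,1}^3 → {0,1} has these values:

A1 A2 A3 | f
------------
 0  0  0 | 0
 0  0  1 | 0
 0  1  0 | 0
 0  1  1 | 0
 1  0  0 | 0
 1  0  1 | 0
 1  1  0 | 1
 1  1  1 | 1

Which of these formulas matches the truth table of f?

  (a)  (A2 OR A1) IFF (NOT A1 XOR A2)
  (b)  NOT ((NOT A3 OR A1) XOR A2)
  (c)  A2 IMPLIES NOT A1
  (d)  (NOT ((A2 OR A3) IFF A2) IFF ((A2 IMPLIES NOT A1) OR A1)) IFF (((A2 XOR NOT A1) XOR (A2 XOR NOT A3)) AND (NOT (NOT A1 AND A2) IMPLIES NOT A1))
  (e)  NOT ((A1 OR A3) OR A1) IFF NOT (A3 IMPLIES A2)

a

(b) fails at (0,0,1): the formula yields 1, f is 0.
(c) fails at (0,0,0): the formula yields 1, f is 0.
(d) fails at (0,0,0): the formula yields 1, f is 0.
(e) fails at (0,1,1): the formula yields 1, f is 0.
(a) is the remaining candidate, and it agrees with f on all 8 inputs.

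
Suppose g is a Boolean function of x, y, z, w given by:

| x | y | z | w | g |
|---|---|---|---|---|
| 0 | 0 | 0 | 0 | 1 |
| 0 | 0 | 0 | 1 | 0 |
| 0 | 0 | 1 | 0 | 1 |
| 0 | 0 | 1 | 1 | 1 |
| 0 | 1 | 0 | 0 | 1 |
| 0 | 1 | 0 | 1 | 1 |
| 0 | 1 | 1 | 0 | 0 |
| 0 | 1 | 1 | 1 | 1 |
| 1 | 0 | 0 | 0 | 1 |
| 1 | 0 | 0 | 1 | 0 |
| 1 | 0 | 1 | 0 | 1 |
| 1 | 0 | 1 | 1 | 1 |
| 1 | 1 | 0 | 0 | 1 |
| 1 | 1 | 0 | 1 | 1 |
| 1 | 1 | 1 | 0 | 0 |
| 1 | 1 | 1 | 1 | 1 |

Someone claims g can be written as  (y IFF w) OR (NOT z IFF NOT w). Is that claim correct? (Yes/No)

Test each input against both g and the formula:
  x=0, y=0, z=0, w=0: formula gives 1, g = 1 ✓
  x=0, y=0, z=0, w=1: formula gives 0, g = 0 ✓
  x=0, y=0, z=1, w=0: formula gives 1, g = 1 ✓
  x=0, y=0, z=1, w=1: formula gives 1, g = 1 ✓
  … (the remaining 12 rows also agree.)
Every row agrees, so the formula is equivalent.

Yes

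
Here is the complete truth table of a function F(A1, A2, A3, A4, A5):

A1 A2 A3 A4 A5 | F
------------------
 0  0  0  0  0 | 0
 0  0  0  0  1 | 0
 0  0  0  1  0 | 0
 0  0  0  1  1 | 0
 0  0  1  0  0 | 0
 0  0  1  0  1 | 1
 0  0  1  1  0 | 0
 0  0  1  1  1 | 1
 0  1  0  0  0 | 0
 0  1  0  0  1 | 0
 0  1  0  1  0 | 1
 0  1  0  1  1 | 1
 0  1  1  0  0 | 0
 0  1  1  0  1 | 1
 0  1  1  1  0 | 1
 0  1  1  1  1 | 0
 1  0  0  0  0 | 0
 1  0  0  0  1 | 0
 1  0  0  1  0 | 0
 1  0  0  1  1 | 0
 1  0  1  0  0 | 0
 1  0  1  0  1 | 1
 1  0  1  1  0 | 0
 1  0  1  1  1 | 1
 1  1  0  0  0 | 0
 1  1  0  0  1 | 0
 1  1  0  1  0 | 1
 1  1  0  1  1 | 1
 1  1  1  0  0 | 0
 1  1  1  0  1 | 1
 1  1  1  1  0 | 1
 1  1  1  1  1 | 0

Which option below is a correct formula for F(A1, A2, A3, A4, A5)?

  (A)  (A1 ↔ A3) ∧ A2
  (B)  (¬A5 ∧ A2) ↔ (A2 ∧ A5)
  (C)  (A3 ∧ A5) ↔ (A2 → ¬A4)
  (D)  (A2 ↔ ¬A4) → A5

C

(A) fails at (0,0,1,0,1): the formula yields 0, F is 1.
(B) fails at (0,0,0,0,0): the formula yields 1, F is 0.
(D) fails at (0,0,0,0,0): the formula yields 1, F is 0.
(C) is the remaining candidate, and it agrees with F on all 32 inputs.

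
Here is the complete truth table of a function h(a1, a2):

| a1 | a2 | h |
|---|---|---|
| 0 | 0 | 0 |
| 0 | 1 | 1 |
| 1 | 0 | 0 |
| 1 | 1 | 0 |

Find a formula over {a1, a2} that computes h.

h(a1, a2) = ~a1 & a2

1 only at (0,1): NOT a1 AND a2.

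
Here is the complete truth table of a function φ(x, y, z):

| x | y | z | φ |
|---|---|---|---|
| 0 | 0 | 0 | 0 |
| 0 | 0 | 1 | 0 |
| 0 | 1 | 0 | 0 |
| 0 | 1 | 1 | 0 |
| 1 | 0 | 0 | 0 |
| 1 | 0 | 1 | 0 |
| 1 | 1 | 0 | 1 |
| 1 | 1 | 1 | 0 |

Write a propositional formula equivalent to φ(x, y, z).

φ(x, y, z) = (x · y) · z'

Only row (1,1,0) gives 1. That row's minterm x·y·¬z is φ directly.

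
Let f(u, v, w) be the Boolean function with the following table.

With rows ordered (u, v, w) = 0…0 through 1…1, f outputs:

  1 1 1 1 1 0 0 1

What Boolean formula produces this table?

The 0-rows are (1,0,1), (1,1,0). Take each as a conjunction (u·¬v·w, u·v·¬w), form their disjunction, and complement — that gives a formula that is 1 everywhere f is.

f(u, v, w) = ~(((u & ~v) & w) | ((u & v) & ~w))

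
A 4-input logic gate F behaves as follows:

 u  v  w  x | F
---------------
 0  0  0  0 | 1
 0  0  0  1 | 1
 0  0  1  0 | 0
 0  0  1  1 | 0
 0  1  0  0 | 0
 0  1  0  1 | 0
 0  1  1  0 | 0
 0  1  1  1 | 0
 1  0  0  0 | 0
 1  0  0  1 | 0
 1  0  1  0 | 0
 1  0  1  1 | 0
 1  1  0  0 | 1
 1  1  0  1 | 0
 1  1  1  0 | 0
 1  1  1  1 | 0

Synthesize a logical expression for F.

F(u, v, w, x) = ((((NOT u AND NOT v) AND NOT w) AND NOT x) OR (((NOT u AND NOT v) AND NOT w) AND x)) OR (((u AND v) AND NOT w) AND NOT x)

The 1-rows are (0,0,0,0), (0,0,0,1), (1,1,0,0). Each contributes one minterm — ¬u·¬v·¬w·¬x; ¬u·¬v·¬w·x; u·v·¬w·¬x — and their disjunction is a sum-of-products form of F.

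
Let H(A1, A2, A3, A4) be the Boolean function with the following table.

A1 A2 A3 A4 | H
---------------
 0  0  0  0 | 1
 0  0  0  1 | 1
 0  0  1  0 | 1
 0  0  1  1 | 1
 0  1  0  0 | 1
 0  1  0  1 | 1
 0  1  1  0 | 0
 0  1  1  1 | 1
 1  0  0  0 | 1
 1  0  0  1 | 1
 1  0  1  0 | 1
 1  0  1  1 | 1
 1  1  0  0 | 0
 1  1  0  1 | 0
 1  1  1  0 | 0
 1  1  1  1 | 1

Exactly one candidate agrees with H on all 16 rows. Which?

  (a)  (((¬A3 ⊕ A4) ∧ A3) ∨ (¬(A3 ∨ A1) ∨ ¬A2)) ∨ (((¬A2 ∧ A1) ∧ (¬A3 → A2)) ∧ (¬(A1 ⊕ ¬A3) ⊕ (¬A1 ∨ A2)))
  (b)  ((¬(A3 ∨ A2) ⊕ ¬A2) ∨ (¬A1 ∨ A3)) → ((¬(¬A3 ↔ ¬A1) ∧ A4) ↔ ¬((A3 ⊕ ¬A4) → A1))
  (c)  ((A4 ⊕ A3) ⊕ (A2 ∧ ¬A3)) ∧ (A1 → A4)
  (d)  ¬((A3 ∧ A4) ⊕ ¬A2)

a

(b) disagrees with H on (0,0,0,0) (formula → 0, table → 1); rule it out.
(c) disagrees with H on (0,0,0,0) (formula → 0, table → 1); rule it out.
(d) disagrees with H on (0,0,0,0) (formula → 0, table → 1); rule it out.
Only (a) survives; checking it on all 16 rows confirms it matches H.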